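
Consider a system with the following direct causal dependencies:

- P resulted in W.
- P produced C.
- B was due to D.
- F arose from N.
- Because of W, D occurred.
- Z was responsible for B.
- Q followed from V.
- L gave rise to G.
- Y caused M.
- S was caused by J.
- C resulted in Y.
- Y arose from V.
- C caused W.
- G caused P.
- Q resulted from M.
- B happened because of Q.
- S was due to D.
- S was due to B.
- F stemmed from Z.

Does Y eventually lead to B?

Yes

There is a causal chain: Y → M → Q → B.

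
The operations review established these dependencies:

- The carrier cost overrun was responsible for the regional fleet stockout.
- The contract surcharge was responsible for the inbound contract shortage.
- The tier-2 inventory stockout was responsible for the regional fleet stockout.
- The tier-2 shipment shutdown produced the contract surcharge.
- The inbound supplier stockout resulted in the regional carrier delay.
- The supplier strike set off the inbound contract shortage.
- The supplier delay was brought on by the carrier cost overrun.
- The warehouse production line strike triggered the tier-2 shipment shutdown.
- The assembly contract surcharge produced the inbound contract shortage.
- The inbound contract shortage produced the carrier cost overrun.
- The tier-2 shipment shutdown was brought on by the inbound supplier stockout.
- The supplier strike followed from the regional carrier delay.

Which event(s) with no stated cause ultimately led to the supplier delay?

the assembly contract surcharge, the inbound supplier stockout, the warehouse production line strike

Tracing upstream from the supplier delay: the supplier delay ← the carrier cost overrun ← the inbound contract shortage ← the supplier strike ← the regional carrier delay ← the inbound supplier stockout.
A separate upstream branch: the supplier delay ← the carrier cost overrun ← the inbound contract shortage ← the contract surcharge ← the tier-2 shipment shutdown ← the warehouse production line strike.
A separate upstream branch: the supplier delay ← the carrier cost overrun ← the inbound contract shortage ← the assembly contract surcharge.
Each of those chain origins has no stated cause.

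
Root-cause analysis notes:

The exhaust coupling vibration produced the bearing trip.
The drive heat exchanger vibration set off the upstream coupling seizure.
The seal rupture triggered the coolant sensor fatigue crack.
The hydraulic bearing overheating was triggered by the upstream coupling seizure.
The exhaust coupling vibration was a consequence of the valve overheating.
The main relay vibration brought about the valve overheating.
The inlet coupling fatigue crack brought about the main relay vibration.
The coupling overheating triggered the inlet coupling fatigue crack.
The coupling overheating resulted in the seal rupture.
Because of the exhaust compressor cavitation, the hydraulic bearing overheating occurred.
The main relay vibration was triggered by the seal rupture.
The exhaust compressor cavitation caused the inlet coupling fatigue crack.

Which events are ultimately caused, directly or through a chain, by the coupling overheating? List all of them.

Direct effects: the inlet coupling fatigue crack, the seal rupture.
2 steps out: the main relay vibration, the coolant sensor fatigue crack.
3 steps out: the valve overheating.
4 steps out: the exhaust coupling vibration.
5 steps out: the bearing trip.
Not reachable from it: the exhaust compressor cavitation, the drive heat exchanger vibration, the upstream coupling seizure, the hydraulic bearing overheating.

the bearing trip, the coolant sensor fatigue crack, the exhaust coupling vibration, the inlet coupling fatigue crack, the main relay vibration, the seal rupture, the valve overheating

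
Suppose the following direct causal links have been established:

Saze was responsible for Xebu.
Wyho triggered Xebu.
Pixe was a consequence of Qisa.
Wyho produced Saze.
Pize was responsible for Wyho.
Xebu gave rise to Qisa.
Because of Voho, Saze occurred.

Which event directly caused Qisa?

Upstream contributors include Pize, Wyho, Saze, Voho, but only Xebu feeds directly into Qisa.

Xebu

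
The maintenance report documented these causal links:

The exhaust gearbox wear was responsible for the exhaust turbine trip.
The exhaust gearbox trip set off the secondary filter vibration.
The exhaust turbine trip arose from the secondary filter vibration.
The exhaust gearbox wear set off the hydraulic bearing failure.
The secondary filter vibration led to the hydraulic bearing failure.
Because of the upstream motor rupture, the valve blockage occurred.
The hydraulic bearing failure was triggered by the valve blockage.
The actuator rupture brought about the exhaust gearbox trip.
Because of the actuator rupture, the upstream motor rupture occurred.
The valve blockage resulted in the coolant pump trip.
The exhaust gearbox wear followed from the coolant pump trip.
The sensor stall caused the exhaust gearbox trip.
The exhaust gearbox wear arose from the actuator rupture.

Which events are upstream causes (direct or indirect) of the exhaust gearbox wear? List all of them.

Immediate causes of the exhaust gearbox wear: the actuator rupture, the coolant pump trip.
Further upstream: the upstream motor rupture, the valve blockage.

the actuator rupture, the coolant pump trip, the upstream motor rupture, the valve blockage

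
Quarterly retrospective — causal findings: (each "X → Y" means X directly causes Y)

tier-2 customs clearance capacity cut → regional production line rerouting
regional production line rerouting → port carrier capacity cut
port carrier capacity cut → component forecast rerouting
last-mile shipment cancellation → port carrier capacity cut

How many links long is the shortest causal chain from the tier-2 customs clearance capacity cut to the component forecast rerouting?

Shortest chain: the tier-2 customs clearance capacity cut → the regional production line rerouting → the port carrier capacity cut → the component forecast rerouting.

3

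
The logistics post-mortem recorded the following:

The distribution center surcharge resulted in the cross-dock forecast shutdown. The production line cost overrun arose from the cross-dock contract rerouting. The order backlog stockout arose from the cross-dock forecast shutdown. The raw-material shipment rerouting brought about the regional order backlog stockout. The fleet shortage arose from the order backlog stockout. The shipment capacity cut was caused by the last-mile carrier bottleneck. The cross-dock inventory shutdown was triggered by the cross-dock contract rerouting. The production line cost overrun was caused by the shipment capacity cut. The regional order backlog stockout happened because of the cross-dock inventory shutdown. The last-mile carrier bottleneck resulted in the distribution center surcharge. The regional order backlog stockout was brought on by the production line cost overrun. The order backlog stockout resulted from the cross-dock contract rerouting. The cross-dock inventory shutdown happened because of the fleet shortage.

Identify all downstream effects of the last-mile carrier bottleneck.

the cross-dock forecast shutdown, the cross-dock inventory shutdown, the distribution center surcharge, the fleet shortage, the order backlog stockout, the production line cost overrun, the regional order backlog stockout, the shipment capacity cut

Direct effects: the distribution center surcharge, the shipment capacity cut.
2 steps out: the cross-dock forecast shutdown, the production line cost overrun.
3 steps out: the order backlog stockout, the regional order backlog stockout.
4 steps out: the fleet shortage.
5 steps out: the cross-dock inventory shutdown.
Not reachable from it: the cross-dock contract rerouting, the raw-material shipment rerouting.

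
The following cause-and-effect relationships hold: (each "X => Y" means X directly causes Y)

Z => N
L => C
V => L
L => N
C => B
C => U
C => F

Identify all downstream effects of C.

B, F, U

Direct effects: B, F, U.
Not reachable from it: V, L, Z, N.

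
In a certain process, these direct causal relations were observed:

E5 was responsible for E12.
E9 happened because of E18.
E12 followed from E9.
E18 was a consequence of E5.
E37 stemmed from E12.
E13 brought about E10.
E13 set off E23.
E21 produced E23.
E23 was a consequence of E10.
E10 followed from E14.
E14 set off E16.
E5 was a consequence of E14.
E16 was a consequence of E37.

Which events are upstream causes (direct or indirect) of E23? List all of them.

Immediate causes of E23: E13, E21, E10.
Further upstream: E14.

E10, E13, E14, E21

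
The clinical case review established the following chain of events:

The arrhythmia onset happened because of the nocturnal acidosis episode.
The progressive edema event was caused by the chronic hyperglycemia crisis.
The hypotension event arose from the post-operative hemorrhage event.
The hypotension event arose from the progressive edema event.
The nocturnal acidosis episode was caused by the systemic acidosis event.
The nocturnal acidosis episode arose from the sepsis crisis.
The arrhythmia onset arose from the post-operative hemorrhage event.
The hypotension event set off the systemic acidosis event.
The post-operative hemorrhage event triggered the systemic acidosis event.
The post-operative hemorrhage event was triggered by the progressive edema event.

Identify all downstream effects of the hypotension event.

Direct effects: the systemic acidosis event.
2 steps out: the nocturnal acidosis episode.
3 steps out: the arrhythmia onset.
Not reachable from it: the chronic hyperglycemia crisis, the progressive edema event, the post-operative hemorrhage event, the sepsis crisis.

the arrhythmia onset, the nocturnal acidosis episode, the systemic acidosis event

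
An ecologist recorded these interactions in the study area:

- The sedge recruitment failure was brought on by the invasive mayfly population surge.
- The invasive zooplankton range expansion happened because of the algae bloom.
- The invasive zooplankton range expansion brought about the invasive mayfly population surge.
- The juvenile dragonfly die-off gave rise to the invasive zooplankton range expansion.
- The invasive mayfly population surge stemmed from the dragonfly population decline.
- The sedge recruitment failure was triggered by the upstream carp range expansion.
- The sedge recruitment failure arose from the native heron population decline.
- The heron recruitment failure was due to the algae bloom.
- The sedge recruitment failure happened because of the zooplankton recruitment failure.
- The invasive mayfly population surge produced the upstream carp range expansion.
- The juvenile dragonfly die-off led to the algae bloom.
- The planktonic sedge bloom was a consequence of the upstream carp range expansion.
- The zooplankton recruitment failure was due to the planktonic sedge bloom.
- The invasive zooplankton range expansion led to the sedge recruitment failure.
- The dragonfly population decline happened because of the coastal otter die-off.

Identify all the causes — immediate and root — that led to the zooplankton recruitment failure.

Immediate cause of the zooplankton recruitment failure: the planktonic sedge bloom.
Further upstream: the juvenile dragonfly die-off, the algae bloom, the invasive zooplankton range expansion, the coastal otter die-off, the dragonfly population decline, the invasive mayfly population surge, the upstream carp range expansion.

the algae bloom, the coastal otter die-off, the dragonfly population decline, the invasive mayfly population surge, the invasive zooplankton range expansion, the juvenile dragonfly die-off, the planktonic sedge bloom, the upstream carp range expansion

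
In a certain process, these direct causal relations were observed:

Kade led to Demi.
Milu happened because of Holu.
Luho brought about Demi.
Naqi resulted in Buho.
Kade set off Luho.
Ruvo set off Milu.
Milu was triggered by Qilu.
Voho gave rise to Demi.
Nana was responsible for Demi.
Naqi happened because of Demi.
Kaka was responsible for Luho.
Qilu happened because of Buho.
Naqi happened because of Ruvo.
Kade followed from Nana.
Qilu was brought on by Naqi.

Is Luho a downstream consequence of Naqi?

No

Naqi leads to Buho, Qilu, Milu; Luho is not among them.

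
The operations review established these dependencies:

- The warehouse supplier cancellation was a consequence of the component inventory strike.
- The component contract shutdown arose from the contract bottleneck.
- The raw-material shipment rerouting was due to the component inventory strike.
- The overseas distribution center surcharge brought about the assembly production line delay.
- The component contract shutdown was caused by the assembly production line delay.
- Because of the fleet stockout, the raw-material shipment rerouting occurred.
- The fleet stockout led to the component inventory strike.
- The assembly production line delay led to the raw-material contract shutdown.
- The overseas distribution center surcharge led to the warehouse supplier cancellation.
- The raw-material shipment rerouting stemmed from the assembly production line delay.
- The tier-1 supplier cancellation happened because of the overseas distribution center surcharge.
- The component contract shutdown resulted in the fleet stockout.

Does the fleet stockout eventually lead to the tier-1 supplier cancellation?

The fleet stockout leads to the component inventory strike, the warehouse supplier cancellation, the raw-material shipment rerouting; the tier-1 supplier cancellation is not among them.

No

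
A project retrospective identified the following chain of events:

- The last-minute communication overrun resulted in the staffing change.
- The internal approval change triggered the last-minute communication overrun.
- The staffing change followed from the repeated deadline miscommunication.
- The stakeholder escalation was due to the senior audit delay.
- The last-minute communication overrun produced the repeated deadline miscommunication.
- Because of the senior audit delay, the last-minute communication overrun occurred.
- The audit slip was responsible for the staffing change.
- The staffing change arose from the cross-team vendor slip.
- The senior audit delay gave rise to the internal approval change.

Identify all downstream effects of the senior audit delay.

Direct effects: the stakeholder escalation, the internal approval change, the last-minute communication overrun.
2 steps out: the repeated deadline miscommunication, the staffing change.
Not reachable from it: the cross-team vendor slip, the audit slip.

the internal approval change, the last-minute communication overrun, the repeated deadline miscommunication, the staffing change, the stakeholder escalation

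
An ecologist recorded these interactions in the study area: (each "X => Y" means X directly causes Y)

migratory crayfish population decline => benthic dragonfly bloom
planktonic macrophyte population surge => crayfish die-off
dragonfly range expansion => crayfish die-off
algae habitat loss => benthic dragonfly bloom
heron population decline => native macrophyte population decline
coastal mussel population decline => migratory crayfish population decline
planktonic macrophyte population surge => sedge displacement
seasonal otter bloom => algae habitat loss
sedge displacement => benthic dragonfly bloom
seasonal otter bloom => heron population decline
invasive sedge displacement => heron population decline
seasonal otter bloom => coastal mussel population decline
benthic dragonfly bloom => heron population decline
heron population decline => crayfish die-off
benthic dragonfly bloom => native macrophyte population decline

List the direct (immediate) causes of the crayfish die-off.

the dragonfly range expansion, the heron population decline, the planktonic macrophyte population surge

Upstream contributors include the seasonal otter bloom, the algae habitat loss, the coastal mussel population decline, the sedge displacement, the invasive sedge displacement, the migratory crayfish population decline, the benthic dragonfly bloom, but only the dragonfly range expansion, the heron population decline, the planktonic macrophyte population surge feed directly into the crayfish die-off.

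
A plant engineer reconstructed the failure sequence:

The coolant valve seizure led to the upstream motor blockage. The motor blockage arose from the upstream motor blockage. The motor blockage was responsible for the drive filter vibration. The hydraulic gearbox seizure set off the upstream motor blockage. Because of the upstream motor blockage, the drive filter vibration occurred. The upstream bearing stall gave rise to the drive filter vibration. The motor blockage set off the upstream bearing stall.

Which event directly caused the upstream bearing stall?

Upstream contributors include the hydraulic gearbox seizure, the upstream motor blockage, the coolant valve seizure, but only the motor blockage feeds directly into the upstream bearing stall.

the motor blockage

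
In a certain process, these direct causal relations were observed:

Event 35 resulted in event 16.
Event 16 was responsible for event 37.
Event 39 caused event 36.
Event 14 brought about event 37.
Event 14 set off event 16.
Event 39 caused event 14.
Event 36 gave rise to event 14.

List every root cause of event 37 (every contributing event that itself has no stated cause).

Tracing upstream from event 37: event 37 ← event 14 ← event 39.
A separate upstream branch: event 37 ← event 16 ← event 35.
Each of those chain origins has no stated cause.

event 35, event 39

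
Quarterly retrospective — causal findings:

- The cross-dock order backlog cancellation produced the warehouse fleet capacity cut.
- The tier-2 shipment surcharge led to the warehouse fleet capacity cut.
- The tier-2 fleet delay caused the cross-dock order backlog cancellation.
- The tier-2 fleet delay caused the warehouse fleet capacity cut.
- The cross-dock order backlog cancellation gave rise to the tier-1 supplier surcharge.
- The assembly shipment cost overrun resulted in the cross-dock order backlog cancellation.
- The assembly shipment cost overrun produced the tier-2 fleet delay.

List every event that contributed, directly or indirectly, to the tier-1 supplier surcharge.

Immediate cause of the tier-1 supplier surcharge: the cross-dock order backlog cancellation.
Further upstream: the assembly shipment cost overrun, the tier-2 fleet delay.

the assembly shipment cost overrun, the cross-dock order backlog cancellation, the tier-2 fleet delay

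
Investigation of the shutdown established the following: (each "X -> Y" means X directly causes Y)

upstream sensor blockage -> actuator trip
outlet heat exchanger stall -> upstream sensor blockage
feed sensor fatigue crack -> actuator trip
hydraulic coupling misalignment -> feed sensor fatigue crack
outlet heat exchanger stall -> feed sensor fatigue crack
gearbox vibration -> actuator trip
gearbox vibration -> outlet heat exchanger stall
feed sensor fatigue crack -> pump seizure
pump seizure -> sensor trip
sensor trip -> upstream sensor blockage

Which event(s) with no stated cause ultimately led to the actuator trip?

Tracing upstream from the actuator trip: the actuator trip ← the gearbox vibration.
A separate upstream branch: the actuator trip ← the feed sensor fatigue crack ← the hydraulic coupling misalignment.
Each of those chain origins has no stated cause.

the gearbox vibration, the hydraulic coupling misalignment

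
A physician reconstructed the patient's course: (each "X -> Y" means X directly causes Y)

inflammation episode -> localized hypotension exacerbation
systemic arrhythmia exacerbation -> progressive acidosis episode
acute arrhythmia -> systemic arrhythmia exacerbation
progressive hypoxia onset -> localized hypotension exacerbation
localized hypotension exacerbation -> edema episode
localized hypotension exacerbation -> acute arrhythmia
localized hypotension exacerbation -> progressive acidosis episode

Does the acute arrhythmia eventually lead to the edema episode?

No

The acute arrhythmia leads to the systemic arrhythmia exacerbation, the progressive acidosis episode; the edema episode is not among them.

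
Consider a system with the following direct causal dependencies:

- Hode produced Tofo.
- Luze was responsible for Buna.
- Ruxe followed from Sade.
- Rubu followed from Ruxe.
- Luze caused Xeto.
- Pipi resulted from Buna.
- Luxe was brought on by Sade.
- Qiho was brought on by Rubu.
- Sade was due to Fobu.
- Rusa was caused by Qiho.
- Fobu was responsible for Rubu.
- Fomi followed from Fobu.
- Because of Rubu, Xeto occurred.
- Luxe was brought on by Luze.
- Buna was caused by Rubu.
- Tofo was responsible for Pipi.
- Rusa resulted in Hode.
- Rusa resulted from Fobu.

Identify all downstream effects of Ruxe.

Buna, Hode, Pipi, Qiho, Rubu, Rusa, Tofo, Xeto

Direct effects: Rubu.
2 steps out: Xeto, Qiho, Buna.
3 steps out: Rusa, Pipi.
4 steps out: Hode.
5 steps out: Tofo.
Not reachable from it: Fobu, Fomi, Sade, Luze, Luxe.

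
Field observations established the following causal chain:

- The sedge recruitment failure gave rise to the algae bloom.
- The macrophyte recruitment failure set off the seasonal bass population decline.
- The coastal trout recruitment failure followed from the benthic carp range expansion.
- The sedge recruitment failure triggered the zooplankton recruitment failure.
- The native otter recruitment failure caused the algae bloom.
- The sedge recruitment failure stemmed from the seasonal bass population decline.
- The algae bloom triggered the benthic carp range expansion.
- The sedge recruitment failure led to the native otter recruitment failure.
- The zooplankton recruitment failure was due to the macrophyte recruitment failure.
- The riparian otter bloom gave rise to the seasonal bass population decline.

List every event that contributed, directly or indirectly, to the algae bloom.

Immediate causes of the algae bloom: the sedge recruitment failure, the native otter recruitment failure.
Further upstream: the macrophyte recruitment failure, the seasonal bass population decline, the riparian otter bloom.

the macrophyte recruitment failure, the native otter recruitment failure, the riparian otter bloom, the seasonal bass population decline, the sedge recruitment failure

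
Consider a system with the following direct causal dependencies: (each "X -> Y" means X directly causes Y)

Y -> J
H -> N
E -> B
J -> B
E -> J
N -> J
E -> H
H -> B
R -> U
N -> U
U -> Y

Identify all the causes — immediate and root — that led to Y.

Immediate cause of Y: U.
Further upstream: E, H, N, R.

E, H, N, R, U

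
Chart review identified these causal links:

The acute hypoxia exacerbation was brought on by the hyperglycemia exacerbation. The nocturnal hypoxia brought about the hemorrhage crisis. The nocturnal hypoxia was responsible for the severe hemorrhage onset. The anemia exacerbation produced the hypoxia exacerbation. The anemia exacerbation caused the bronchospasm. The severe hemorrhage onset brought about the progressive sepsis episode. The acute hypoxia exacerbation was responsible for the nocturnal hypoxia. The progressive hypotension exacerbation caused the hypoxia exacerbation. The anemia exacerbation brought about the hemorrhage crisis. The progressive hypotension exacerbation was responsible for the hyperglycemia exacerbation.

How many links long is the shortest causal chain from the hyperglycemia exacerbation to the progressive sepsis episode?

Shortest chain: the hyperglycemia exacerbation → the acute hypoxia exacerbation → the nocturnal hypoxia → the severe hemorrhage onset → the progressive sepsis episode.

4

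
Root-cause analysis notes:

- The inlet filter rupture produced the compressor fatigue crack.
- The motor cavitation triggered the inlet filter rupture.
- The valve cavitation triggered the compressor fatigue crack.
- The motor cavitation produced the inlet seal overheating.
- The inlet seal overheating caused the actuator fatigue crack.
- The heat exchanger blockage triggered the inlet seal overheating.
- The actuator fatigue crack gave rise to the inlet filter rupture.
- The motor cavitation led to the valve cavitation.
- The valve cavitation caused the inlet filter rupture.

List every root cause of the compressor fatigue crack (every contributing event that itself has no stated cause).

Tracing upstream from the compressor fatigue crack: the compressor fatigue crack ← the valve cavitation ← the motor cavitation.
A separate upstream branch: the compressor fatigue crack ← the inlet filter rupture ← the actuator fatigue crack ← the inlet seal overheating ← the heat exchanger blockage.
Each of those chain origins has no stated cause.

the heat exchanger blockage, the motor cavitation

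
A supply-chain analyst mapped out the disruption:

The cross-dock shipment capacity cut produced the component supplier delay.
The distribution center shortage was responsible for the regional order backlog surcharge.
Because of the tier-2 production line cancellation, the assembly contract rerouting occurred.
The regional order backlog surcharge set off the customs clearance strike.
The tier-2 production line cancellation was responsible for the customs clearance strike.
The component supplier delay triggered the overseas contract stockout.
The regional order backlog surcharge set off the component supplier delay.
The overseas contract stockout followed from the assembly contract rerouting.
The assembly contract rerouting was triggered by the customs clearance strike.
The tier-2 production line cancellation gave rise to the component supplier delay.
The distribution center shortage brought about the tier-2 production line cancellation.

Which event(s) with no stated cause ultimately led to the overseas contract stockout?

Tracing upstream from the overseas contract stockout: the overseas contract stockout ← the assembly contract rerouting ← the tier-2 production line cancellation ← the distribution center shortage.
A separate upstream branch: the overseas contract stockout ← the component supplier delay ← the cross-dock shipment capacity cut.
Each of those chain origins has no stated cause.

the cross-dock shipment capacity cut, the distribution center shortage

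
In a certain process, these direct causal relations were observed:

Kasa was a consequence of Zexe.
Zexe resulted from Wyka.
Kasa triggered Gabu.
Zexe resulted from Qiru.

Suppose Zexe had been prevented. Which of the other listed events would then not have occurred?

Gabu, Kasa

Downstream of Zexe: Kasa, Gabu.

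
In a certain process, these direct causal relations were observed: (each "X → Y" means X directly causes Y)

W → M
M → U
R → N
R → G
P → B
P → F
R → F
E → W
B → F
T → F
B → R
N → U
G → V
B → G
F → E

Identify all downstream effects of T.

E, F, M, U, W

Direct effects: F.
2 steps out: E.
3 steps out: W.
4 steps out: M.
5 steps out: U.
Not reachable from it: P, B, R, G, V, N.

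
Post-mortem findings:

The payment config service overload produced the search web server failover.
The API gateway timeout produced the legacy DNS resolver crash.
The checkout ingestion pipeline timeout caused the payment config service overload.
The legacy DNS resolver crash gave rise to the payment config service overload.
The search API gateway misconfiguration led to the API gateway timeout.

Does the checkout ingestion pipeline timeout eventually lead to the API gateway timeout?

The checkout ingestion pipeline timeout leads to the payment config service overload, the search web server failover; the API gateway timeout is not among them.

No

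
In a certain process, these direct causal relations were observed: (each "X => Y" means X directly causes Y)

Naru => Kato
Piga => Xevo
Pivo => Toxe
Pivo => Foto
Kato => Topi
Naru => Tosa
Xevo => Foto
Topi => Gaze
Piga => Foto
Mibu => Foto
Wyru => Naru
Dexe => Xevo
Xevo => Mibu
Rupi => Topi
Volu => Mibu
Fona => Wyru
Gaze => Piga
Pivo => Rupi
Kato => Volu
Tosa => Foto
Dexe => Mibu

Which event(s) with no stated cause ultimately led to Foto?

Dexe, Fona, Pivo

Tracing upstream from Foto: Foto ← Xevo ← Dexe.
A separate upstream branch: Foto ← Tosa ← Naru ← Wyru ← Fona.
A separate upstream branch: Foto ← Pivo.
Each of those chain origins has no stated cause.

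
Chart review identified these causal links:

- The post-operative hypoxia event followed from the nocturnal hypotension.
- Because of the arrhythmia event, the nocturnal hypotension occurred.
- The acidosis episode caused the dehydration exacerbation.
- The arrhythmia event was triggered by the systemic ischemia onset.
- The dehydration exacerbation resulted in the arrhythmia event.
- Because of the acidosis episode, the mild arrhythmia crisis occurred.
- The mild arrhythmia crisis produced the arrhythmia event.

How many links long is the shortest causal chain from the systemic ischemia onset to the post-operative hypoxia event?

Shortest chain: the systemic ischemia onset → the arrhythmia event → the nocturnal hypotension → the post-operative hypoxia event.

3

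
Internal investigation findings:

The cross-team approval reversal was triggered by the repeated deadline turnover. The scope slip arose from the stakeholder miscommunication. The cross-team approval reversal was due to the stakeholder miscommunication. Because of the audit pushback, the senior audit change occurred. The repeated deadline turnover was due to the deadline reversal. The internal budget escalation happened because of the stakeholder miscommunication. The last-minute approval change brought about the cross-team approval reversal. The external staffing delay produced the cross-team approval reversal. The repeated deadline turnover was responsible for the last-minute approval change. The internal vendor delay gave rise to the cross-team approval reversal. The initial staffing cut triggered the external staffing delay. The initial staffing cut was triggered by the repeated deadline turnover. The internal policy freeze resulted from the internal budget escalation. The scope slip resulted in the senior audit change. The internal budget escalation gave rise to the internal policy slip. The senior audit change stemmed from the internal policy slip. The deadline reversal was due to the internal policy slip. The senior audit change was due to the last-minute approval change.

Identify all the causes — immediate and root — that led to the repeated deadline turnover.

the deadline reversal, the internal budget escalation, the internal policy slip, the stakeholder miscommunication

Immediate cause of the repeated deadline turnover: the deadline reversal.
Further upstream: the stakeholder miscommunication, the internal budget escalation, the internal policy slip.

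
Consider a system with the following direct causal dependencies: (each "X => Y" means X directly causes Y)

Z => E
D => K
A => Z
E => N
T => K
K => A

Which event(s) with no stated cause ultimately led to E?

Tracing upstream from E: E ← Z ← A ← K ← D.
A separate upstream branch: E ← Z ← A ← K ← T.
Each of those chain origins has no stated cause.

D, T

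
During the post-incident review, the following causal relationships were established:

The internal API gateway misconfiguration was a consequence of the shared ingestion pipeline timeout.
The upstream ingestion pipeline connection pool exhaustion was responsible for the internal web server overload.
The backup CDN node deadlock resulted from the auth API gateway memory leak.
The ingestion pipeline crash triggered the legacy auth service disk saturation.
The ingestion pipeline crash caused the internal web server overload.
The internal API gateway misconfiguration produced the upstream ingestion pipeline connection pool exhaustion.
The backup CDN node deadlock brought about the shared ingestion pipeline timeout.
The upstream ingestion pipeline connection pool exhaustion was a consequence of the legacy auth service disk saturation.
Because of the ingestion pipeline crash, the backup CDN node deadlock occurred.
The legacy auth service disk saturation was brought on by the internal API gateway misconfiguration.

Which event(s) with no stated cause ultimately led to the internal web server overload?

Tracing upstream from the internal web server overload: the internal web server overload ← the upstream ingestion pipeline connection pool exhaustion ← the internal API gateway misconfiguration ← the shared ingestion pipeline timeout ← the backup CDN node deadlock ← the auth API gateway memory leak.
A separate upstream branch: the internal web server overload ← the ingestion pipeline crash.
Each of those chain origins has no stated cause.

the auth API gateway memory leak, the ingestion pipeline crash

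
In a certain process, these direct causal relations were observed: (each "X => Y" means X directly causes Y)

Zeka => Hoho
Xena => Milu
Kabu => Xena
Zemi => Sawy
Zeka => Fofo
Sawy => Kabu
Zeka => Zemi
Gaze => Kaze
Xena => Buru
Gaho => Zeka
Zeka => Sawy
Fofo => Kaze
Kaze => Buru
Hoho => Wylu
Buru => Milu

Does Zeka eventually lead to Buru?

There is a causal chain: Zeka → Fofo → Kaze → Buru.

Yes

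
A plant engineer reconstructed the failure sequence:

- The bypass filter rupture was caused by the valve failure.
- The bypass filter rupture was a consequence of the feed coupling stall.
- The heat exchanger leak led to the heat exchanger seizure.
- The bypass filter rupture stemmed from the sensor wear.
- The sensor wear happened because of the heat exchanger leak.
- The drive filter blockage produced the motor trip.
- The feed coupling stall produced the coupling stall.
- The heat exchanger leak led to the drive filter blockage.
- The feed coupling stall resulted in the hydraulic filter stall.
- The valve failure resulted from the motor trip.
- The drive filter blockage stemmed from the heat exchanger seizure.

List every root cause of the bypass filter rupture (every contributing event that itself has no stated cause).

the feed coupling stall, the heat exchanger leak

Tracing upstream from the bypass filter rupture: the bypass filter rupture ← the feed coupling stall.
A separate upstream branch: the bypass filter rupture ← the sensor wear ← the heat exchanger leak.
Each of those chain origins has no stated cause.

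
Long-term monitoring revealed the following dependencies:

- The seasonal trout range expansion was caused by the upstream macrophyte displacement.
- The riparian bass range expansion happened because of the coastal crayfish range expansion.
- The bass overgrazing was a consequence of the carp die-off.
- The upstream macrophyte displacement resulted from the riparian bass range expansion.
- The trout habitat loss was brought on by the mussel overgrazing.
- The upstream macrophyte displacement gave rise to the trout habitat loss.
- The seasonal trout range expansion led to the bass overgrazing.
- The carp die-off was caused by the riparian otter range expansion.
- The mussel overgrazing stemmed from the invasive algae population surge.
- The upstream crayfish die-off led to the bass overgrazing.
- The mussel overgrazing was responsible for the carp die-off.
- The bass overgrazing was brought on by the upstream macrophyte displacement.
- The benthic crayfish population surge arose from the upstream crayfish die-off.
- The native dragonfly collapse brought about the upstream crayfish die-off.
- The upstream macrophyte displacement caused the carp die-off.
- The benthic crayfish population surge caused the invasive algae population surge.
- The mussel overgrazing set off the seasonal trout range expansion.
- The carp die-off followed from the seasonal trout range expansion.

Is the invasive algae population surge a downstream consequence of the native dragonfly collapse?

Yes

There is a causal chain: the native dragonfly collapse → the upstream crayfish die-off → the benthic crayfish population surge → the invasive algae population surge.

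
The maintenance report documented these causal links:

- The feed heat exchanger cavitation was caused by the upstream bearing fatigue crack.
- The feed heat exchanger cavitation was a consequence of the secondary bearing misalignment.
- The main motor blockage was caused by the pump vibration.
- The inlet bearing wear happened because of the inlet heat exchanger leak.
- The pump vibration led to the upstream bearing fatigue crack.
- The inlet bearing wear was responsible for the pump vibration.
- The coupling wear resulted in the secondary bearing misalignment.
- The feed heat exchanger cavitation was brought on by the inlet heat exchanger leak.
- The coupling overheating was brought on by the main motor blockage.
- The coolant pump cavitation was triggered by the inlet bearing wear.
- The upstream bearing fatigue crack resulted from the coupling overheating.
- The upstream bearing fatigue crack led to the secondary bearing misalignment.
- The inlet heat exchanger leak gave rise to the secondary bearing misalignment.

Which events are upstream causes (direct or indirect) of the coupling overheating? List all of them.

the inlet bearing wear, the inlet heat exchanger leak, the main motor blockage, the pump vibration

Immediate cause of the coupling overheating: the main motor blockage.
Further upstream: the inlet heat exchanger leak, the inlet bearing wear, the pump vibration.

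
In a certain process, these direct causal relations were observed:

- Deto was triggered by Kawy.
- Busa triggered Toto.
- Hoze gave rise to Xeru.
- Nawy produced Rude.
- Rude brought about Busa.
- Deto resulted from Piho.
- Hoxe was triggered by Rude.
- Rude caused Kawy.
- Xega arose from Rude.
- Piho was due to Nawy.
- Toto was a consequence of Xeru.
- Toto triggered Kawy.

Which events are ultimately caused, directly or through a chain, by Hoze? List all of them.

Deto, Kawy, Toto, Xeru

Direct effects: Xeru.
2 steps out: Toto.
3 steps out: Kawy.
4 steps out: Deto.
Not reachable from it: Nawy, Rude, Hoxe, Xega, Busa, Piho.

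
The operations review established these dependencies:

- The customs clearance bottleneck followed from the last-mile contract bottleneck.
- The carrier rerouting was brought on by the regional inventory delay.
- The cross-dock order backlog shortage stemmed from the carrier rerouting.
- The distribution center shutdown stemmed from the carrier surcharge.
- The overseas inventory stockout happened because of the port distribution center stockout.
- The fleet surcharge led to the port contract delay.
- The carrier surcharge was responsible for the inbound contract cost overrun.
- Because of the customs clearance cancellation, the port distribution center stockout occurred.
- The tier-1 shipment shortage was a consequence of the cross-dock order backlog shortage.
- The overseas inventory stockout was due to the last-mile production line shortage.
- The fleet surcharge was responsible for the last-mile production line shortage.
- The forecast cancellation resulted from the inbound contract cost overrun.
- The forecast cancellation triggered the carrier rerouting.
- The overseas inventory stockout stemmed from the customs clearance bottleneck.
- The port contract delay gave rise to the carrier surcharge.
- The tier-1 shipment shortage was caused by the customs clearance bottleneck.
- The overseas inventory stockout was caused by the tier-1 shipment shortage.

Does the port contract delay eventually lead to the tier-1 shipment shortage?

There is a causal chain: the port contract delay → the carrier surcharge → the inbound contract cost overrun → the forecast cancellation → the carrier rerouting → the cross-dock order backlog shortage → the tier-1 shipment shortage.

Yes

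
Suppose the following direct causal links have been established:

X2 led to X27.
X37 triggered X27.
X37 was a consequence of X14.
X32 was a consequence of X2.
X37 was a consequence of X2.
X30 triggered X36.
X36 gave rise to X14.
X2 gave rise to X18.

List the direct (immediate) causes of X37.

Upstream contributors include X30, X36, but only X14, X2 feed directly into X37.

X14, X2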